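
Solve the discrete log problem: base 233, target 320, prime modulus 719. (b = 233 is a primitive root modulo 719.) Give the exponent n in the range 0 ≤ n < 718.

202

Baby-step giant-step with m = ceil(sqrt(718)) = 27.
Baby table (233^j mod 719 for j=0..26):
  0:1  1:233  2:364  3:689  4:200  5:584  6:181  7:471
  8:455  9:322  10:250  11:11  12:406  13:409  14:389  15:43
  16:672  17:553  18:148  19:691  20:666  21:593  22:121  23:152
  24:185  25:684  26:473
Giant step factor: 233^(-27) ≡ 509 (mod 719).
Scan 320·509^i mod 719 for i = 0, 1, …:
  i=0: 320   i=1: 386   i=2: 187   i=3: 275
  i=4: 489   i=5: 127   i=6: 652   i=7: 409
Match at i=7, j=13: n = 7·27 + 13 = 202.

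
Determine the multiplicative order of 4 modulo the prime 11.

5

The order of 4 must divide p − 1 = 10 = 2 · 5.
Divisors: 1, 2, 5, 10.
Check each in increasing order: 4^1 ≡ 4;  4^2 ≡ 5;  4^5 ≡ 1.
Smallest exponent giving 1 is 5.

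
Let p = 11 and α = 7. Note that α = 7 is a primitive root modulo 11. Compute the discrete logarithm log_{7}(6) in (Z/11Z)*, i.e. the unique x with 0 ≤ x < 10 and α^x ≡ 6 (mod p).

7

Successive powers of 7 modulo 11:
  7^0=1  7^1=7  7^2=5  7^3=2  7^4=3  7^5=10
  7^6=4  7^7=6
So 7^7 ≡ 6 (mod 11), giving x = 7.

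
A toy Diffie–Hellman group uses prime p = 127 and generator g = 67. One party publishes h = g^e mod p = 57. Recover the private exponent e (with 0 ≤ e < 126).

Baby-step giant-step with m = ceil(sqrt(126)) = 12.
Baby table (67^j mod 127 for j=0..11):
  0:1  1:67  2:44  3:27  4:31  5:45  6:94  7:75
  8:72  9:125  10:120  11:39
Giant step factor: 67^(-12) ≡ 87 (mod 127).
Scan 57·87^i mod 127 for i = 0, 1, …:
  i=0: 57   i=1: 6   i=2: 14   i=3: 75
Match at i=3, j=7: e = 3·12 + 7 = 43.

43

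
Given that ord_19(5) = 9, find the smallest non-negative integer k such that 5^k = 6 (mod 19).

Successive powers of 5 modulo 19:
  5^0=1  5^1=5  5^2=6
So 5^2 ≡ 6 (mod 19), giving k = 2.

2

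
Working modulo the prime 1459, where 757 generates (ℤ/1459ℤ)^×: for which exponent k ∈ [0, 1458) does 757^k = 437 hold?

78

Baby-step giant-step with m = ceil(sqrt(1458)) = 39.
Baby table (757^j mod 1459 for j=0..38):
  0:1  1:757  2:1121  3:918  4:442  5:483  6:881  7:154
  8:1317  9:472  10:1308  11:954  12:1432  13:1446  14:372  15:17
  16:1197  17:90  18:1016  19:219  20:916  21:387  22:1159  23:504
  24:729  25:351  26:169  27:1000  28:1238  29:488  30:289  31:1382
  32:71  33:1223  34:805  35:982  36:743  37:736  38:1273
Giant step factor: 757^(-39) ≡ 429 (mod 1459).
Scan 437·429^i mod 1459 for i = 0, 1, …:
  i=0: 437   i=1: 721   i=2: 1
Match at i=2, j=0: k = 2·39 + 0 = 78.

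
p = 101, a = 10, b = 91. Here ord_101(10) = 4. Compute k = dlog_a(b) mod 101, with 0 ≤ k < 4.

3

Successive powers of 10 modulo 101:
  10^0=1  10^1=10  10^2=100  10^3=91
So 10^3 ≡ 91 (mod 101), giving k = 3.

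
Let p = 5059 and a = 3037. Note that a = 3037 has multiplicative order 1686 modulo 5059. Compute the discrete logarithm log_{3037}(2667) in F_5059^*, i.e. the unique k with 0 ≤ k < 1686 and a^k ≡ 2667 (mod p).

467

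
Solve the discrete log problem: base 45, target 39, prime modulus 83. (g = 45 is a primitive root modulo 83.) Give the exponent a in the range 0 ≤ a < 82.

33

Baby-step giant-step with m = ceil(sqrt(82)) = 10.
Baby table (45^j mod 83 for j=0..9):
  0:1  1:45  2:33  3:74  4:10  5:35  6:81  7:76
  8:17  9:18
Giant step factor: 45^(-10) ≡ 29 (mod 83).
Scan 39·29^i mod 83 for i = 0, 1, …:
  i=0: 39   i=1: 52   i=2: 14   i=3: 74
Match at i=3, j=3: a = 3·10 + 3 = 33.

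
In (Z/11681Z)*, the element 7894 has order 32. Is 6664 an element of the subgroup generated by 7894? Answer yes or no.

6664 ∈ ⟨7894⟩ iff 6664^32 ≡ 1 (mod 11681), since |⟨7894⟩| = 32.
6664^32 mod 11681 = 5335.
Since 5335 ≠ 1, 6664 does not lie in the subgroup.

no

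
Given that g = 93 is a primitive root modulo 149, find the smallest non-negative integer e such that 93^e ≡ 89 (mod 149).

Baby-step giant-step with m = ceil(sqrt(148)) = 13.
Baby table (93^j mod 149 for j=0..12):
  0:1  1:93  2:7  3:55  4:49  5:87  6:45  7:13
  8:17  9:91  10:119  11:41  12:88
Giant step factor: 93^(-13) ≡ 27 (mod 149).
Scan 89·27^i mod 149 for i = 0, 1, …:
  i=0: 89   i=1: 19   i=2: 66   i=3: 143
  i=4: 136   i=5: 96   i=6: 59   i=7: 103
  i=8: 99   i=9: 140   i=10: 55
Match at i=10, j=3: e = 10·13 + 3 = 133.

133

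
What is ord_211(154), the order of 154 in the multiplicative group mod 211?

The order of 154 must divide p − 1 = 210 = 2 · 3 · 5 · 7.
Divisors: 1, 2, 3, 5, 6, 7, 10, 14, 15, 21, 30, 35, 42, 70, 105, 210.
Check each in increasing order: 154^1 ≡ 154;  154^2 ≡ 84;  154^3 ≡ 65;  154^5 ≡ 185;  154^6 ≡ 5;  154^7 ≡ 137;  154^10 ≡ 43;  154^14 ≡ 201;  154^15 ≡ 148;  154^21 ≡ 107;  154^30 ≡ 171;  154^35 ≡ 196;  154^42 ≡ 55;  154^70 ≡ 14;  154^105 ≡ 1.
Smallest exponent giving 1 is 105.

105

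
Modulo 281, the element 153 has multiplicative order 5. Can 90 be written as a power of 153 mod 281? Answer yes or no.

yes

⟨153⟩ has order 5; its elements mod 281 are {1, 86, 90, 153, 232}.
90 is in this set.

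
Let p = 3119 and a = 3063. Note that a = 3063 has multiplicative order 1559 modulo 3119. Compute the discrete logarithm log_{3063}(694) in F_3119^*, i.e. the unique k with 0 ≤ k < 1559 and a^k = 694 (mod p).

Baby-step giant-step with m = ceil(sqrt(1559)) = 40.
Baby table (3063^j mod 3119 for j=0..39):
  0:1  1:3063  2:17  3:2167  4:289  5:2530  6:1794  7:2463
  8:2427  9:1324  10:712  11:675  12:2747  13:2118  14:3033  15:1697
  16:1657  17:778  18:98  19:750  20:1666  21:274  22:251  23:1539
  24:1148  25:1211  26:802  27:1873  28:1158  29:651  30:972  31:1710
  32:929  33:999  34:198  35:1388  36:247  37:1763  38:1080  39:1900
Giant step factor: 3063^(-40) ≡ 2793 (mod 3119).
Scan 694·2793^i mod 3119 for i = 0, 1, …:
  i=0: 694   i=1: 1443   i=2: 551   i=3: 1276
  i=4: 1970   i=5: 294   i=6: 845   i=7: 2121
  i=8: 972
Match at i=8, j=30: k = 8·40 + 30 = 350.

350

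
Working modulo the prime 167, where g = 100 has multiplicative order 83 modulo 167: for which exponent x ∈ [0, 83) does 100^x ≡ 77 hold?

Successive powers of 100 modulo 167:
  100^0=1  100^1=100  100^2=147  100^3=4  100^4=66  100^5=87
  100^6=16  100^7=97  100^8=14  100^9=64  100^10=54  100^11=56
  100^12=89  100^13=49  100^14=57  100^15=22  100^16=29  100^17=61
  100^18=88  100^19=116  100^20=77
So 100^20 ≡ 77 (mod 167), giving x = 20.

20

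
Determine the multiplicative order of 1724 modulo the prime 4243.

The order of 1724 must divide p − 1 = 4242 = 2 · 3 · 7 · 101.
Divisors: 1, 2, 3, 6, 7, 14, 21, 42, 101, 202, 303, 606, 707, 1414, 2121, 4242.
Check each in increasing order: 1724^1 ≡ 1724;  1724^2 ≡ 2076;  1724^3 ≡ 2175;  1724^6 ≡ 3923;  1724^7 ≡ 4153;  1724^14 ≡ 3857;  1724^21 ≡ 796;  1724^42 ≡ 1409;  1724^101 ≡ 485;  1724^202 ≡ 1860;  1724^303 ≡ 2584;  1724^606 ≡ 2817;  1724^707 ≡ 4242;  1724^1414 ≡ 1.
Smallest exponent giving 1 is 1414.

1414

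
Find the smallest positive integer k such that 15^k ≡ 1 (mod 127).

63

The order of 15 must divide p − 1 = 126 = 2 · 3^2 · 7.
Divisors: 1, 2, 3, 6, 7, 9, 14, 18, 21, 42, 63, 126.
Check each in increasing order: 15^1 ≡ 15;  15^2 ≡ 98;  15^3 ≡ 73;  15^6 ≡ 122;  15^7 ≡ 52;  15^9 ≡ 16;  15^14 ≡ 37;  15^18 ≡ 2;  15^21 ≡ 19;  15^42 ≡ 107;  15^63 ≡ 1.
Smallest exponent giving 1 is 63.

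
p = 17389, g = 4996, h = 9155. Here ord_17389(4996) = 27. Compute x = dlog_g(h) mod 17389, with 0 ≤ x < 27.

Successive powers of 4996 modulo 17389:
  4996^0=1  4996^1=4996  4996^2=6801  4996^3=17079  4996^4=16250  4996^5=13148
  4996^6=9155
So 4996^6 ≡ 9155 (mod 17389), giving x = 6.

6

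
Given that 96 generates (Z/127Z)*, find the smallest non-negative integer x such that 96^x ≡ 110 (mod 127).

83

Baby-step giant-step with m = ceil(sqrt(126)) = 12.
Baby table (96^j mod 127 for j=0..11):
  0:1  1:96  2:72  3:54  4:104  5:78  6:122  7:28
  8:21  9:111  10:115  11:118
Giant step factor: 96^(-12) ≡ 61 (mod 127).
Scan 110·61^i mod 127 for i = 0, 1, …:
  i=0: 110   i=1: 106   i=2: 116   i=3: 91
  i=4: 90   i=5: 29   i=6: 118
Match at i=6, j=11: x = 6·12 + 11 = 83.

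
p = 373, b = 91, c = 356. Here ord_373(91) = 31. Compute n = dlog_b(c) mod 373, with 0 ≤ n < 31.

Successive powers of 91 modulo 373:
  91^0=1  91^1=91  91^2=75  91^3=111  91^4=30  91^5=119
  91^6=12  91^7=346  91^8=154  91^9=213  91^10=360  91^11=309
  91^12=144  91^13=49  91^14=356
So 91^14 ≡ 356 (mod 373), giving n = 14.

14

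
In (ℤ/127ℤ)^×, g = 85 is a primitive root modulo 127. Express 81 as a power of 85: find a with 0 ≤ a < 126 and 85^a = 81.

Baby-step giant-step with m = ceil(sqrt(126)) = 12.
Baby table (85^j mod 127 for j=0..11):
  0:1  1:85  2:113  3:80  4:69  5:23  6:50  7:59
  8:62  9:63  10:21  11:7
Giant step factor: 85^(-12) ≡ 73 (mod 127).
Scan 81·73^i mod 127 for i = 0, 1, …:
  i=0: 81   i=1: 71   i=2: 103   i=3: 26
  i=4: 120   i=5: 124   i=6: 35   i=7: 15
  i=8: 79   i=9: 52   i=10: 113
Match at i=10, j=2: a = 10·12 + 2 = 122.

122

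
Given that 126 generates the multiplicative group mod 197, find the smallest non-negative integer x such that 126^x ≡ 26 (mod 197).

Baby-step giant-step with m = ceil(sqrt(196)) = 14.
Baby table (126^j mod 197 for j=0..13):
  0:1  1:126  2:116  3:38  4:60  5:74  6:65  7:113
  8:54  9:106  10:157  11:82  12:88  13:56
Giant step factor: 126^(-14) ≡ 93 (mod 197).
Scan 26·93^i mod 197 for i = 0, 1, …:
  i=0: 26   i=1: 54
Match at i=1, j=8: x = 1·14 + 8 = 22.

22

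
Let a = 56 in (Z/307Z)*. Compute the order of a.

306

The order of 56 must divide p − 1 = 306 = 2 · 3^2 · 17.
Divisors: 1, 2, 3, 6, 9, 17, 18, 34, 51, 102, 153, 306.
Check each in increasing order: 56^1 ≡ 56;  56^2 ≡ 66;  56^3 ≡ 12;  56^6 ≡ 144;  56^9 ≡ 193;  56^17 ≡ 254;  56^18 ≡ 102;  56^34 ≡ 46;  56^51 ≡ 18;  56^102 ≡ 17;  56^153 ≡ 306;  56^306 ≡ 1.
Smallest exponent giving 1 is 306.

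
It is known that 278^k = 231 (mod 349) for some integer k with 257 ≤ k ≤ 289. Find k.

270

Compute 278^257 mod 349 = 152, then multiply by 278 repeatedly:
  278^257=152  278^258=27  278^259=177  278^260=346  278^261=213
  278^262=233  278^263=209  278^264=168  278^265=287  278^266=214
  278^267=162  278^268=15  278^269=331  278^270=231
Found 231 at exponent 270.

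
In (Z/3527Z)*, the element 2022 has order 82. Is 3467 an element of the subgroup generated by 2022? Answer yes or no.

no

3467 ∈ ⟨2022⟩ iff 3467^82 ≡ 1 (mod 3527), since |⟨2022⟩| = 82.
3467^82 mod 3527 = 2448.
Since 2448 ≠ 1, 3467 does not lie in the subgroup.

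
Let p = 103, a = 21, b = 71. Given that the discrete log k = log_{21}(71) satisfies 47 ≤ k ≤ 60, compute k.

49

Compute 21^47 mod 103 = 6, then multiply by 21 repeatedly:
  21^47=6  21^48=23  21^49=71
Found 71 at exponent 49.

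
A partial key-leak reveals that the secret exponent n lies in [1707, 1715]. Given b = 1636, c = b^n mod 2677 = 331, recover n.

Compute 1636^1707 mod 2677 = 164, then multiply by 1636 repeatedly:
  1636^1707=164  1636^1708=604  1636^1709=331
Found 331 at exponent 1709.

1709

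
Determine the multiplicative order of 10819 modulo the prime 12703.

The order of 10819 must divide p − 1 = 12702 = 2 · 3 · 29 · 73.
Divisors: 1, 2, 3, 6, 29, 58, 73, 87, 146, 174, 219, 438, 2117, 4234, 6351, 12702.
Check each in increasing order: 10819^1 ≡ 10819;  10819^2 ≡ 5319;  10819^3 ≡ 1671;  10819^6 ≡ 10284;  10819^29 ≡ 545;  10819^58 ≡ 4856;  10819^73 ≡ 4269;  10819^87 ≡ 4296;  10819^146 ≡ 8259;  10819^174 ≡ 10860;  10819^219 ≡ 6846;  10819^438 ≡ 6349;  10819^2117 ≡ 1.
Smallest exponent giving 1 is 2117.

2117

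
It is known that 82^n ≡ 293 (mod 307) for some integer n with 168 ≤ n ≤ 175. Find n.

172

Compute 82^168 mod 307 = 103, then multiply by 82 repeatedly:
  82^168=103  82^169=157  82^170=287  82^171=202  82^172=293
Found 293 at exponent 172.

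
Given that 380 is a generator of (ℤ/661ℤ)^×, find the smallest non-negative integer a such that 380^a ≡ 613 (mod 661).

376

Baby-step giant-step with m = ceil(sqrt(660)) = 26.
Baby table (380^j mod 661 for j=0..25):
  0:1  1:380  2:302  3:407  4:647  5:629  6:399  7:251
  8:196  9:448  10:363  11:452  12:561  13:338  14:206  15:282
  16:78  17:556  18:421  19:18  20:230  21:148  22:55  23:409
  24:85  25:572
Giant step factor: 380^(-26) ≡ 473 (mod 661).
Scan 613·473^i mod 661 for i = 0, 1, …:
  i=0: 613   i=1: 431   i=2: 275   i=3: 519
  i=4: 256   i=5: 125   i=6: 296   i=7: 537
  i=8: 177   i=9: 435     …   i=13: 324
  i=14: 561
Match at i=14, j=12: a = 14·26 + 12 = 376.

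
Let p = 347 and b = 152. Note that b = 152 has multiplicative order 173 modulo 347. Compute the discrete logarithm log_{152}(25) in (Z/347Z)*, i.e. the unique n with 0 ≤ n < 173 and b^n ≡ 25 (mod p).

137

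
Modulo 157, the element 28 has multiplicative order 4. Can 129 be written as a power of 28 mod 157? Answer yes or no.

129 ∈ ⟨28⟩ iff 129^4 ≡ 1 (mod 157), since |⟨28⟩| = 4.
129^4 mod 157 = 1.
Since 1 = 1, 129 lies in the subgroup.

yes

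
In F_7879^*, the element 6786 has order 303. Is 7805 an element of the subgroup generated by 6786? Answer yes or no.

yes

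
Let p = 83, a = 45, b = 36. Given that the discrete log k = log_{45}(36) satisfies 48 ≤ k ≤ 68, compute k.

Compute 45^48 mod 83 = 7, then multiply by 45 repeatedly:
  45^48=7  45^49=66  45^50=65  45^51=20  45^52=70
  45^53=79  45^54=69  45^55=34  45^56=36
Found 36 at exponent 56.

56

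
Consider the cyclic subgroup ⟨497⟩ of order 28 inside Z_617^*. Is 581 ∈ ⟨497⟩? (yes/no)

yes

581 ∈ ⟨497⟩ iff 581^28 ≡ 1 (mod 617), since |⟨497⟩| = 28.
581^28 mod 617 = 1.
Since 1 = 1, 581 lies in the subgroup.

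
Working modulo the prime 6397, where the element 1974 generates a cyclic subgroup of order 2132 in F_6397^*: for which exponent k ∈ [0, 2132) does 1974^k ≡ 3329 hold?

Baby-step giant-step with m = ceil(sqrt(2132)) = 47.
Baby table (1974^j mod 6397 for j=0..46):
  0:1  1:1974  2:903  3:4156  4:2990  5:4226  6:436  7:3466
  8:3491  9:1665  10:5049  11:200  12:4583  13:1484  14:5987  15:3079
  16:796  17:4039  18:2324  19:927  20:356  21:5471  22:1618  23:1829
  24:2538  25:1161  26:1688  27:5672  28:1778  29:4216  30:6284  31:833
  32:313  33:3750  34:1171  35:2237  36:1908  37:4956  38:2131  39:3765
  40:5193  41:2988  42:278  43:5027  44:1551  45:3908  46:6007
Giant step factor: 1974^(-47) ≡ 5570 (mod 6397).
Scan 3329·5570^i mod 6397 for i = 0, 1, …:
  i=0: 3329   i=1: 4024   i=2: 4989   i=3: 162
  i=4: 363   i=5: 458   i=6: 5054   i=7: 3980
  i=8: 2995   i=9: 5171     …   i=18: 3013
  i=19: 3079
Match at i=19, j=15: k = 19·47 + 15 = 908.

908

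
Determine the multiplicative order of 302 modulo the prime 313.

39

The order of 302 must divide p − 1 = 312 = 2^3 · 3 · 13.
Divisors: 1, 2, 3, 4, 6, 8, 12, 13, 24, 26, 39, 52, 78, 104, 156, 312.
Check each in increasing order: 302^1 ≡ 302;  302^2 ≡ 121;  302^3 ≡ 234;  302^4 ≡ 243;  302^6 ≡ 294;  302^8 ≡ 205;  302^12 ≡ 48;  302^13 ≡ 98;  302^24 ≡ 113;  302^26 ≡ 214;  302^39 ≡ 1.
Smallest exponent giving 1 is 39.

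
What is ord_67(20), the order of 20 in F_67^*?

66

The order of 20 must divide p − 1 = 66 = 2 · 3 · 11.
Divisors: 1, 2, 3, 6, 11, 22, 33, 66.
Check each in increasing order: 20^1 ≡ 20;  20^2 ≡ 65;  20^3 ≡ 27;  20^6 ≡ 59;  20^11 ≡ 30;  20^22 ≡ 29;  20^33 ≡ 66;  20^66 ≡ 1.
Smallest exponent giving 1 is 66.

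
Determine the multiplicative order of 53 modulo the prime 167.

The order of 53 must divide p − 1 = 166 = 2 · 83.
Divisors: 1, 2, 83, 166.
Check each in increasing order: 53^1 ≡ 53;  53^2 ≡ 137;  53^83 ≡ 166;  53^166 ≡ 1.
Smallest exponent giving 1 is 166.

166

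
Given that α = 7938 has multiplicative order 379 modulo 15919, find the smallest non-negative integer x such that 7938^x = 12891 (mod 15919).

Baby-step giant-step with m = ceil(sqrt(379)) = 20.
Baby table (7938^j mod 15919 for j=0..19):
  0:1  1:7938  2:4442  3:11  4:7723  5:1105  6:121  7:5358
  8:12155  9:1331  10:11181  11:6353  12:14641  13:11558  14:6207  15:1861
  16:15705  17:4601  18:4552  19:13565
Giant step factor: 7938^(-20) ≡ 15668 (mod 15919).
Scan 12891·15668^i mod 15919 for i = 0, 1, …:
  i=0: 12891   i=1: 11835   i=2: 6268   i=3: 2713
  i=4: 3554   i=5: 15329   i=6: 4819   i=7: 275
  i=8: 10570   i=9: 5403     …   i=16: 2364
  i=17: 11558
Match at i=17, j=13: x = 17·20 + 13 = 353.

353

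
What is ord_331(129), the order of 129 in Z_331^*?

330

The order of 129 must divide p − 1 = 330 = 2 · 3 · 5 · 11.
Divisors: 1, 2, 3, 5, 6, 10, 11, 15, 22, 30, 33, 55, 66, 110, 165, 330.
Check each in increasing order: 129^1 ≡ 129;  129^2 ≡ 91;  129^3 ≡ 154;  129^5 ≡ 112;  129^6 ≡ 215;  129^10 ≡ 297;  129^11 ≡ 248;  129^15 ≡ 164;  129^22 ≡ 269;  129^30 ≡ 85;  129^33 ≡ 181;  129^55 ≡ 32;  129^66 ≡ 323;  129^110 ≡ 31;  129^165 ≡ 330;  129^330 ≡ 1.
Smallest exponent giving 1 is 330.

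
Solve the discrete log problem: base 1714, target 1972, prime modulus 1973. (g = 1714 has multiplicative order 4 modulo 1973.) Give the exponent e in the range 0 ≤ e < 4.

2

Successive powers of 1714 modulo 1973:
  1714^0=1  1714^1=1714  1714^2=1972
So 1714^2 ≡ 1972 (mod 1973), giving e = 2.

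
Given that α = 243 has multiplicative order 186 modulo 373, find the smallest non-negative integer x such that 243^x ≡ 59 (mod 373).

65

Baby-step giant-step with m = ceil(sqrt(186)) = 14.
Baby table (243^j mod 373 for j=0..13):
  0:1  1:243  2:115  3:343  4:170  5:280  6:154  7:122
  8:179  9:229  10:70  11:225  12:217  13:138
Giant step factor: 243^(-14) ≡ 259 (mod 373).
Scan 59·259^i mod 373 for i = 0, 1, …:
  i=0: 59   i=1: 361   i=2: 249   i=3: 335
  i=4: 229
Match at i=4, j=9: x = 4·14 + 9 = 65.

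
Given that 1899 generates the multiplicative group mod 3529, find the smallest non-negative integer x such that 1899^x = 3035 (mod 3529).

Baby-step giant-step with m = ceil(sqrt(3528)) = 60.
Baby table (1899^j mod 3529 for j=0..59):
  0:1  1:1899  2:3092  3:2981  4:403  5:3033  6:339  7:1483
  8:75  9:1265  10:2515  11:1248  12:1993  13:1619  14:722  15:1826
  16:2096  17:3121  18:1588  19:1846  20:1257  21:1439  22:1215  23:2848
  24:1924  25:1161  26:2643  27:819  28:2521  29:2055  30:2900  31:1860
  32:3140  33:2379  34:601  35:1432  36:2038  37:2378  38:2231  39:1869
  40:2586  41:1975  42:2727  43:1530  44:1103  45:1900  46:1462  47:2544
  48:3384  49:3436  50:3372  51:1822  52:1558  53:1340  54:251  55:234
  56:3241  57:83  58:2341  59:2548
Giant step factor: 1899^(-60) ≡ 3089 (mod 3529).
Scan 3035·3089^i mod 3529 for i = 0, 1, …:
  i=0: 3035   i=1: 2091   i=2: 1029   i=3: 2481
  i=4: 2350   i=5: 3526   i=6: 1320   i=7: 1485
  i=8: 2994   i=9: 2486     …   i=20: 926
  i=21: 1924
Match at i=21, j=24: x = 21·60 + 24 = 1284.

1284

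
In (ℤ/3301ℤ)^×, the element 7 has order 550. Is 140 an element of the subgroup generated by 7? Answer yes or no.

yes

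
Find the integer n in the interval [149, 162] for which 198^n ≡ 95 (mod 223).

153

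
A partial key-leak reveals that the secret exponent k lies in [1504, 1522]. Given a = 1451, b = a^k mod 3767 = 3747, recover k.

Compute 1451^1504 mod 3767 = 1105, then multiply by 1451 repeatedly:
  1451^1504=1105  1451^1505=2380  1451^1506=2808  1451^1507=2281  1451^1508=2305
  1451^1509=3226  1451^1510=2312  1451^1511=2082  1451^1512=3615  1451^1513=1701
  1451^1514=766  1451^1515=201  1451^1516=1592  1451^1517=821  1451^1518=899
  1451^1519=1067  1451^1520=3747
Found 3747 at exponent 1520.

1520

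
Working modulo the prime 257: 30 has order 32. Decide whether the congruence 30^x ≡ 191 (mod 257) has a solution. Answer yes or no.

191 ∈ ⟨30⟩ iff 191^32 ≡ 1 (mod 257), since |⟨30⟩| = 32.
191^32 mod 257 = 193.
Since 193 ≠ 1, 191 does not lie in the subgroup.

no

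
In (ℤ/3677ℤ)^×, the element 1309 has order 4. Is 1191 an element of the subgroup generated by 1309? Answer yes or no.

⟨1309⟩ has order 4; its elements mod 3677 are {1, 1309, 2368, 3676}.
1191 is not in this set.

no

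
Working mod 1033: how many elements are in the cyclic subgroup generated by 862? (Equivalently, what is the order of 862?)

43

The order of 862 must divide p − 1 = 1032 = 2^3 · 3 · 43.
Divisors: 1, 2, 3, 4, 6, 8, 12, 24, 43, 86, 129, 172, 258, 344, 516, 1032.
Check each in increasing order: 862^1 ≡ 862;  862^2 ≡ 317;  862^3 ≡ 542;  862^4 ≡ 288;  862^6 ≡ 392;  862^8 ≡ 304;  862^12 ≡ 780;  862^24 ≡ 996;  862^43 ≡ 1.
Smallest exponent giving 1 is 43.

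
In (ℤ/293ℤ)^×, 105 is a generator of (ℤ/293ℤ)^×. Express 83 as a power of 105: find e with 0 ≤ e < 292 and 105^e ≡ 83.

Baby-step giant-step with m = ceil(sqrt(292)) = 18.
Baby table (105^j mod 293 for j=0..17):
  0:1  1:105  2:184  3:275  4:161  5:204  6:31  7:32
  8:137  9:28  10:10  11:171  12:82  13:113  14:145  15:282
  16:17  17:27
Giant step factor: 105^(-18) ≡ 37 (mod 293).
Scan 83·37^i mod 293 for i = 0, 1, …:
  i=0: 83   i=1: 141   i=2: 236   i=3: 235
  i=4: 198   i=5: 1
Match at i=5, j=0: e = 5·18 + 0 = 90.

90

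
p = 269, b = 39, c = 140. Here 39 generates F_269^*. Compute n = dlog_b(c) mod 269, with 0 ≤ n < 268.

223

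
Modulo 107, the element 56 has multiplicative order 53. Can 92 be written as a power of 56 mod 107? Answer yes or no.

yes

92 ∈ ⟨56⟩ iff 92^53 ≡ 1 (mod 107), since |⟨56⟩| = 53.
92^53 mod 107 = 1.
Since 1 = 1, 92 lies in the subgroup.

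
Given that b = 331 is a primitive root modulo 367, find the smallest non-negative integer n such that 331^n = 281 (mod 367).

Baby-step giant-step with m = ceil(sqrt(366)) = 20.
Baby table (331^j mod 367 for j=0..19):
  0:1  1:331  2:195  3:320  4:224  5:10  6:7  7:115
  8:264  9:38  10:100  11:70  12:49  13:71  14:13  15:266
  16:333  17:123  18:343  19:130
Giant step factor: 331^(-20) ≡ 121 (mod 367).
Scan 281·121^i mod 367 for i = 0, 1, …:
  i=0: 281   i=1: 237   i=2: 51   i=3: 299
  i=4: 213   i=5: 83   i=6: 134   i=7: 66
  i=8: 279   i=9: 362   i=10: 129   i=11: 195
Match at i=11, j=2: n = 11·20 + 2 = 222.

222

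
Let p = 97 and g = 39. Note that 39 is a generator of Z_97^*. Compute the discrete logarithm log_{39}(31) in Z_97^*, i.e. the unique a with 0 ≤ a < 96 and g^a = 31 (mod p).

50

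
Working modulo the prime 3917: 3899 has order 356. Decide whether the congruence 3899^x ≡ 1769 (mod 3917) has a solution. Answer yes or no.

1769 ∈ ⟨3899⟩ iff 1769^356 ≡ 1 (mod 3917), since |⟨3899⟩| = 356.
1769^356 mod 3917 = 1236.
Since 1236 ≠ 1, 1769 does not lie in the subgroup.

no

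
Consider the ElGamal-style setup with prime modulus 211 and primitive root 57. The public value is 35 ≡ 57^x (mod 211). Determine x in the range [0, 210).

173

Baby-step giant-step with m = ceil(sqrt(210)) = 15.
Baby table (57^j mod 211 for j=0..14):
  0:1  1:57  2:84  3:146  4:93  5:26  6:5  7:74
  8:209  9:97  10:43  11:130  12:25  13:159  14:201
Giant step factor: 57^(-15) ≡ 67 (mod 211).
Scan 35·67^i mod 211 for i = 0, 1, …:
  i=0: 35   i=1: 24   i=2: 131   i=3: 126
  i=4: 2   i=5: 134   i=6: 116   i=7: 176
  i=8: 187   i=9: 80   i=10: 85   i=11: 209
Match at i=11, j=8: x = 11·15 + 8 = 173.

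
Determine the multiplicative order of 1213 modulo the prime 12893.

12892

The order of 1213 must divide p − 1 = 12892 = 2^2 · 11 · 293.
Divisors: 1, 2, 4, 11, 22, 44, 293, 586, 1172, 3223, 6446, 12892.
Check each in increasing order: 1213^1 ≡ 1213;  1213^2 ≡ 1567;  1213^4 ≡ 5819;  1213^11 ≡ 9272;  1213^22 ≡ 12353;  1213^44 ≡ 7954;  1213^293 ≡ 2227;  1213^586 ≡ 8617;  1213^1172 ≡ 1902;  1213^3223 ≡ 9158;  1213^6446 ≡ 12892;  1213^12892 ≡ 1.
Smallest exponent giving 1 is 12892.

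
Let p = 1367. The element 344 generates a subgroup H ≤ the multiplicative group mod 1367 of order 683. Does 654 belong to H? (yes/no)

no

654 ∈ ⟨344⟩ iff 654^683 ≡ 1 (mod 1367), since |⟨344⟩| = 683.
654^683 mod 1367 = 1366.
Since 1366 ≠ 1, 654 does not lie in the subgroup.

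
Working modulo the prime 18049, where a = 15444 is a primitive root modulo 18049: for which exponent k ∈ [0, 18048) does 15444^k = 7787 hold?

1246

Baby-step giant-step with m = ceil(sqrt(18048)) = 135.
Baby table (15444^j mod 18049 for j=0..134):
  0:1  1:15444  2:17650  3:10602  4:14809  5:11317  6:11281  7:14816
  8:11131  9:8488  10:16834  11:6500  12:15511  13:5556  14:1918  15:3183
  16:10825  17:11462  18:12585  19:11108  20:14256  21:7962  22:15340  23:17835
  24:16000  25:13190  26:5346  27:7498  28:14777  29:4432  30:6000  31:434
  32:6517  33:7324  34:16822  35:1662  36:2250  37:4675  38:4700  39:11771
  40:1796  41:14160  42:5356  43:17546  44:10787  45:2158  46:9698  47:5310
  48:11033  49:11092  50:1789  51:14346  52:8149  53:15528  54:15418  55:13184
  56:2927  57:9892  58:5312  59:5823  60:10294  61:4944  62:7866  63:12734
  64:1992  65:8952  66:17397  67:1854  68:7462  69:263  70:747  71:3357
  72:8780  73:14232  74:16335  75:6867  76:16073  77:3515  78:12317  79:5337
  80:12894  81:319  82:17308  83:17111  84:6875  85:13282  86:323  87:6888
  88:15515  89:13185  90:322  91:9493  92:15914  93:2583  94:3562  95:16225
  96:4633  97:5816  98:10480  99:7737  100:5848  101:17365  102:13018  103:2181
  104:3930  105:14182  106:2193  107:8768  108:9394  109:3074  110:5986  111:806
  112:12103  113:3288  114:8035  115:5665  116:6757  117:13839  118:11307  119:1233
  120:757  121:13405  122:4790  123:11958  124:1984  125:11743  126:2540  127:7283
  128:15333  129:18021  130:744  131:11172  132:9977  133:475  134:8006
Giant step factor: 15444^(-135) ≡ 14611 (mod 18049).
Scan 7787·14611^i mod 18049 for i = 0, 1, …:
  i=0: 7787   i=1: 13010   i=2: 15091   i=3: 8017
  i=4: 16426   i=5: 2733   i=6: 7475   i=7: 2726
  i=8: 13492   i=9: 434
Match at i=9, j=31: k = 9·135 + 31 = 1246.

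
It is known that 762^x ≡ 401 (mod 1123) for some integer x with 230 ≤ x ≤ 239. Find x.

230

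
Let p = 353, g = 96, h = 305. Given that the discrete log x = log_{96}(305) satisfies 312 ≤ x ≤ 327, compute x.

Compute 96^312 mod 353 = 182, then multiply by 96 repeatedly:
  96^312=182  96^313=175  96^314=209  96^315=296  96^316=176
  96^317=305
Found 305 at exponent 317.

317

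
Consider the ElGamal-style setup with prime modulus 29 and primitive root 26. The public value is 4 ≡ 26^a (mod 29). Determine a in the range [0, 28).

Successive powers of 26 modulo 29:
  26^0=1  26^1=26  26^2=9  26^3=2  26^4=23  26^5=18
  26^6=4
So 26^6 ≡ 4 (mod 29), giving a = 6.

6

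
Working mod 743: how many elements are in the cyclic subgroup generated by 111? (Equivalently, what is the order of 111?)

7

The order of 111 must divide p − 1 = 742 = 2 · 7 · 53.
Divisors: 1, 2, 7, 14, 53, 106, 371, 742.
Check each in increasing order: 111^1 ≡ 111;  111^2 ≡ 433;  111^7 ≡ 1.
Smallest exponent giving 1 is 7.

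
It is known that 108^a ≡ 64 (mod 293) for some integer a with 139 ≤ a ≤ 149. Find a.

142

Compute 108^139 mod 293 = 62, then multiply by 108 repeatedly:
  108^139=62  108^140=250  108^141=44  108^142=64
Found 64 at exponent 142.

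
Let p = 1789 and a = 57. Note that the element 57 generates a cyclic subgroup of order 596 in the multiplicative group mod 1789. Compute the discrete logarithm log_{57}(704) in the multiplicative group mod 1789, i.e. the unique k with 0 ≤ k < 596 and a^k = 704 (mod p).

347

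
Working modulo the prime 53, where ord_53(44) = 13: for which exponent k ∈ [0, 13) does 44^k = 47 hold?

12

Successive powers of 44 modulo 53:
  44^0=1  44^1=44  44^2=28  44^3=13  44^4=42  44^5=46
  44^6=10  44^7=16  44^8=15  44^9=24  44^10=49  44^11=36
  44^12=47
So 44^12 ≡ 47 (mod 53), giving k = 12.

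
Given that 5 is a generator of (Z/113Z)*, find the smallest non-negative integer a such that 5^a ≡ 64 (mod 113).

Baby-step giant-step with m = ceil(sqrt(112)) = 11.
Baby table (5^j mod 113 for j=0..10):
  0:1  1:5  2:25  3:12  4:60  5:74  6:31  7:42
  8:97  9:33  10:52
Giant step factor: 5^(-11) ≡ 10 (mod 113).
Scan 64·10^i mod 113 for i = 0, 1, …:
  i=0: 64   i=1: 75   i=2: 72   i=3: 42
Match at i=3, j=7: a = 3·11 + 7 = 40.

40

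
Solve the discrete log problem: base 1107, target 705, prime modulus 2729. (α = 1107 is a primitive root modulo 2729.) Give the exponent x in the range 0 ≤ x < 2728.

Baby-step giant-step with m = ceil(sqrt(2728)) = 53.
Baby table (1107^j mod 2729 for j=0..52):
  0:1  1:1107  2:128  3:2517  4:10  5:154  6:1280  7:609
  8:100  9:1540  10:1884  11:632  12:1000  13:1755  14:2466  15:862
  16:1813  17:1176  18:99  19:433  20:1756  21:844  22:990  23:1601
  24:1186  25:253  26:1713  27:2365  28:944  29:2530  30:756  31:1818
  32:1253  33:739  34:2102  35:1806  36:1614  37:1932  38:1917  39:1686
  40:2495  41:217  42:67  43:486  44:389  45:2170  46:670  47:2131
  48:1161  49:2597  50:1242  51:2207  52:694
Giant step factor: 1107^(-53) ≡ 184 (mod 2729).
Scan 705·184^i mod 2729 for i = 0, 1, …:
  i=0: 705   i=1: 1457   i=2: 646   i=3: 1517
  i=4: 770   i=5: 2501   i=6: 1712   i=7: 1173
  i=8: 241   i=9: 680     …   i=47: 153
  i=48: 862
Match at i=48, j=15: x = 48·53 + 15 = 2559.

2559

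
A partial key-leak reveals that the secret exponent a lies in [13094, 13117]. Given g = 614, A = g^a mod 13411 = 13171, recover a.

13116

Compute 614^13094 mod 13411 = 3194, then multiply by 614 repeatedly:
  614^13094=3194  614^13095=3110  614^13096=5178  614^13097=885  614^13098=6950
  614^13099=2602  614^13100=1719  614^13101=9408  614^13102=9782  614^13103=11431
  614^13104=4681  614^13105=4180  614^13106=5019  614^13107=10547  614^13108=11756
  614^13109=3066  614^13110=4984  614^13111=2468  614^13112=13320  614^13113=11181
  614^13114=12113  614^13115=7688  614^13116=13171
Found 13171 at exponent 13116.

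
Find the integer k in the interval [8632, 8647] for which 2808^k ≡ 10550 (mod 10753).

Compute 2808^8632 mod 10753 = 10550, then multiply by 2808 repeatedly:
  2808^8632=10550
Found 10550 at exponent 8632.

8632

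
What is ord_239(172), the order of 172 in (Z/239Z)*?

34

The order of 172 must divide p − 1 = 238 = 2 · 7 · 17.
Divisors: 1, 2, 7, 14, 17, 34, 119, 238.
Check each in increasing order: 172^1 ≡ 172;  172^2 ≡ 187;  172^7 ≡ 73;  172^14 ≡ 71;  172^17 ≡ 238;  172^34 ≡ 1.
Smallest exponent giving 1 is 34.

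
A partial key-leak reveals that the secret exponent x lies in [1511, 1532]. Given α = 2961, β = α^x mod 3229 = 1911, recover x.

1519

Compute 2961^1511 mod 3229 = 1419, then multiply by 2961 repeatedly:
  2961^1511=1419  2961^1512=730  2961^1513=1329  2961^1514=2247  2961^1515=1627
  2961^1516=3108  2961^1517=138  2961^1518=1764  2961^1519=1911
Found 1911 at exponent 1519.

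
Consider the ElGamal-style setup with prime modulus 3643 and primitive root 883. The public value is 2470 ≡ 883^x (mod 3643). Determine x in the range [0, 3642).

1430

Baby-step giant-step with m = ceil(sqrt(3642)) = 61.
Baby table (883^j mod 3643 for j=0..60):
  0:1  1:883  2:87  3:318  4:283  5:2165  6:2763  7:2562
  8:3586  9:671  10:2327  11:89  12:2084  13:457  14:2801  15:3329
  16:3249  17:1826  18:2152  19:2213  20:1431  21:3095  22:635  23:3326
  24:600  25:1565  26:1198  27:1364  28:2222  29:2092  30:235  31:3497
  32:2230  33:1870  34:931  35:2398  36:851  37:975  38:1177  39:1036
  40:395  41:2700  42:1578  43:1748  44:2495  45:2713  46:2128  47:2879
  48:2986  49:2749  50:1129  51:2368  52:3505  53:2008  54:2566  55:3475
  56:1019  57:3599  58:1221  59:3458  60:580
Giant step factor: 883^(-61) ≡ 1672 (mod 3643).
Scan 2470·1672^i mod 3643 for i = 0, 1, …:
  i=0: 2470   i=1: 2321   i=2: 917   i=3: 3164
  i=4: 572   i=5: 1918   i=6: 1056   i=7: 2420
  i=8: 2510   i=9: 3627     …   i=22: 2781
  i=23: 1364
Match at i=23, j=27: x = 23·61 + 27 = 1430.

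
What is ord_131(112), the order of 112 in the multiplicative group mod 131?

The order of 112 must divide p − 1 = 130 = 2 · 5 · 13.
Divisors: 1, 2, 5, 10, 13, 26, 65, 130.
Check each in increasing order: 112^1 ≡ 112;  112^2 ≡ 99;  112^5 ≡ 63;  112^10 ≡ 39;  112^13 ≡ 1.
Smallest exponent giving 1 is 13.

13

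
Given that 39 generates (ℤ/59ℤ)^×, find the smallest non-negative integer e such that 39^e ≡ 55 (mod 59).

51

Baby-step giant-step with m = ceil(sqrt(58)) = 8.
Baby table (39^j mod 59 for j=0..7):
  0:1  1:39  2:46  3:24  4:51  5:42  6:45  7:44
Giant step factor: 39^(-8) ≡ 12 (mod 59).
Scan 55·12^i mod 59 for i = 0, 1, …:
  i=0: 55   i=1: 11   i=2: 14   i=3: 50
  i=4: 10   i=5: 2   i=6: 24
Match at i=6, j=3: e = 6·8 + 3 = 51.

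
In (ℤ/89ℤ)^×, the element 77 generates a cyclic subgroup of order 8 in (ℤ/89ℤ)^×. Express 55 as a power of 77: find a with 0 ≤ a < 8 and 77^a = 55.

2

Successive powers of 77 modulo 89:
  77^0=1  77^1=77  77^2=55
So 77^2 ≡ 55 (mod 89), giving a = 2.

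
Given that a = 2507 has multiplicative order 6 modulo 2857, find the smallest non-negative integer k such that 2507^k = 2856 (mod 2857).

3

Successive powers of 2507 modulo 2857:
  2507^0=1  2507^1=2507  2507^2=2506  2507^3=2856
So 2507^3 ≡ 2856 (mod 2857), giving k = 3.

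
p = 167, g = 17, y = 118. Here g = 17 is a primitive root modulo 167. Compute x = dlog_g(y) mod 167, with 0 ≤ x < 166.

53

Baby-step giant-step with m = ceil(sqrt(166)) = 13.
Baby table (17^j mod 167 for j=0..12):
  0:1  1:17  2:122  3:70  4:21  5:23  6:57  7:134
  8:107  9:149  10:28  11:142  12:76
Giant step factor: 17^(-13) ≡ 148 (mod 167).
Scan 118·148^i mod 167 for i = 0, 1, …:
  i=0: 118   i=1: 96   i=2: 13   i=3: 87
  i=4: 17
Match at i=4, j=1: x = 4·13 + 1 = 53.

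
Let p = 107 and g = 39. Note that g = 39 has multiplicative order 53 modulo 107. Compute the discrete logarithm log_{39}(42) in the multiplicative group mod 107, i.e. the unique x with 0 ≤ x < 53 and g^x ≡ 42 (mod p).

Baby-step giant-step with m = ceil(sqrt(53)) = 8.
Baby table (39^j mod 107 for j=0..7):
  0:1  1:39  2:23  3:41  4:101  5:87  6:76  7:75
Giant step factor: 39^(-8) ≡ 3 (mod 107).
Scan 42·3^i mod 107 for i = 0, 1, …:
  i=0: 42   i=1: 19   i=2: 57   i=3: 64
  i=4: 85   i=5: 41
Match at i=5, j=3: x = 5·8 + 3 = 43.

43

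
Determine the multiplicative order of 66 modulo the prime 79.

The order of 66 must divide p − 1 = 78 = 2 · 3 · 13.
Divisors: 1, 2, 3, 6, 13, 26, 39, 78.
Check each in increasing order: 66^1 ≡ 66;  66^2 ≡ 11;  66^3 ≡ 15;  66^6 ≡ 67;  66^13 ≡ 24;  66^26 ≡ 23;  66^39 ≡ 78;  66^78 ≡ 1.
Smallest exponent giving 1 is 78.

78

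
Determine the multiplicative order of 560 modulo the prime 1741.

The order of 560 must divide p − 1 = 1740 = 2^2 · 3 · 5 · 29.
Divisors: 1, 2, 3, 4, 5, 6, 10, 12, 15, 20, 29, 30, 58, 60, 87, 116, 145, 174, 290, 348, 435, 580, 870, 1740.
Check each in increasing order: 560^1 ≡ 560;  560^2 ≡ 220;  560^3 ≡ 1330;  560^4 ≡ 1393;  560^5 ≡ 112;  560^6 ≡ 44;  560^10 ≡ 357;  560^12 ≡ 195;  560^15 ≡ 1682;  560^20 ≡ 356;  560^29 ≡ 314;  560^30 ≡ 1740;  560^58 ≡ 1100;  560^60 ≡ 1.
Smallest exponent giving 1 is 60.

60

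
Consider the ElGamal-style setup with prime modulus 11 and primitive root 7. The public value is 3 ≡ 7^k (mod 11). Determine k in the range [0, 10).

4

Successive powers of 7 modulo 11:
  7^0=1  7^1=7  7^2=5  7^3=2  7^4=3
So 7^4 ≡ 3 (mod 11), giving k = 4.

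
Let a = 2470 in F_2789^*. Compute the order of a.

164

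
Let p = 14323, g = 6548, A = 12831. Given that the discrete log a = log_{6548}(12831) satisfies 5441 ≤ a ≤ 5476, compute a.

5452

Compute 6548^5441 mod 14323 = 5523, then multiply by 6548 repeatedly:
  6548^5441=5523  6548^5442=13352  6548^5443=1304  6548^5444=2084  6548^5445=10536
  6548^5446=10160  6548^5447=11668  6548^5448=3182  6548^5449=10094  6548^5450=9190
  6548^5451=5197  6548^5452=12831
Found 12831 at exponent 5452.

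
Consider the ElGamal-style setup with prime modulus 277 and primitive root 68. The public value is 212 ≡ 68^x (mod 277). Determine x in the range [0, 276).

Baby-step giant-step with m = ceil(sqrt(276)) = 17.
Baby table (68^j mod 277 for j=0..16):
  0:1  1:68  2:192  3:37  4:23  5:179  6:261  7:20
  8:252  9:239  10:186  11:183  12:256  13:234  14:123  15:54
  16:71
Giant step factor: 68^(-17) ≡ 142 (mod 277).
Scan 212·142^i mod 277 for i = 0, 1, …:
  i=0: 212   i=1: 188   i=2: 104   i=3: 87
  i=4: 166   i=5: 27   i=6: 233   i=7: 123
Match at i=7, j=14: x = 7·17 + 14 = 133.

133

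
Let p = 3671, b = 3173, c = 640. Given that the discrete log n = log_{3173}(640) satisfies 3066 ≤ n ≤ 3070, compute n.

3068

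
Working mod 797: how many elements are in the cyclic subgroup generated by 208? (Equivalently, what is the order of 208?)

199

The order of 208 must divide p − 1 = 796 = 2^2 · 199.
Divisors: 1, 2, 4, 199, 398, 796.
Check each in increasing order: 208^1 ≡ 208;  208^2 ≡ 226;  208^4 ≡ 68;  208^199 ≡ 1.
Smallest exponent giving 1 is 199.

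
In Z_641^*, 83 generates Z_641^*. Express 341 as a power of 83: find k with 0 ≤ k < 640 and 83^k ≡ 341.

413

Baby-step giant-step with m = ceil(sqrt(640)) = 26.
Baby table (83^j mod 641 for j=0..25):
  0:1  1:83  2:479  3:15  4:604  5:134  6:225  7:86
  8:87  9:170  10:8  11:23  12:627  13:120  14:345  15:431
  16:518  17:47  18:55  19:78  20:64  21:184  22:529  23:319
  24:196  25:243
Giant step factor: 83^(-26) ≡ 527 (mod 641).
Scan 341·527^i mod 641 for i = 0, 1, …:
  i=0: 341   i=1: 227   i=2: 403   i=3: 210
  i=4: 418   i=5: 423   i=6: 494   i=7: 92
  i=8: 409   i=9: 167     …   i=14: 194
  i=15: 319
Match at i=15, j=23: k = 15·26 + 23 = 413.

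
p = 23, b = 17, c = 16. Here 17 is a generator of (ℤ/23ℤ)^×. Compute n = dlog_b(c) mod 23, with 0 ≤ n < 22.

Successive powers of 17 modulo 23:
  17^0=1  17^1=17  17^2=13  17^3=14  17^4=8  17^5=21
  17^6=12  17^7=20  17^8=18  17^9=7  17^10=4  17^11=22
  17^12=6  17^13=10  17^14=9  17^15=15  17^16=2  17^17=11
  17^18=3  17^19=5  17^20=16
So 17^20 ≡ 16 (mod 23), giving n = 20.

20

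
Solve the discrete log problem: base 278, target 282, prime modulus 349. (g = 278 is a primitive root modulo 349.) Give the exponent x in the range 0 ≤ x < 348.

150

Baby-step giant-step with m = ceil(sqrt(348)) = 19.
Baby table (278^j mod 349 for j=0..18):
  0:1  1:278  2:155  3:163  4:293  5:137  6:45  7:295
  8:344  9:6  10:272  11:232  12:280  13:13  14:124  15:270
  16:25  17:319  18:36
Giant step factor: 278^(-19) ≡ 105 (mod 349).
Scan 282·105^i mod 349 for i = 0, 1, …:
  i=0: 282   i=1: 294   i=2: 158   i=3: 187
  i=4: 91   i=5: 132   i=6: 249   i=7: 319
Match at i=7, j=17: x = 7·19 + 17 = 150.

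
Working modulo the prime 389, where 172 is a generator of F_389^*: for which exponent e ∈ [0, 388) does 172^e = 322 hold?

Baby-step giant-step with m = ceil(sqrt(388)) = 20.
Baby table (172^j mod 389 for j=0..19):
  0:1  1:172  2:20  3:328  4:11  5:336  6:220  7:107
  8:121  9:195  10:86  11:10  12:164  13:200  14:168  15:110
  16:248  17:255  18:292  19:43
Giant step factor: 172^(-20) ≡ 78 (mod 389).
Scan 322·78^i mod 389 for i = 0, 1, …:
  i=0: 322   i=1: 220
Match at i=1, j=6: e = 1·20 + 6 = 26.

26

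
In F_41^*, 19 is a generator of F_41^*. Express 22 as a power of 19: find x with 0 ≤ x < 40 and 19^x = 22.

Successive powers of 19 modulo 41:
  19^0=1  19^1=19  19^2=33  19^3=12  19^4=23  19^5=27
  19^6=21  19^7=30  19^8=37  19^9=6  19^10=32  19^11=34
  19^12=31  19^13=15  19^14=39  19^15=3  19^16=16  19^17=17
  19^18=36  19^19=28  19^20=40  19^21=22
So 19^21 ≡ 22 (mod 41), giving x = 21.

21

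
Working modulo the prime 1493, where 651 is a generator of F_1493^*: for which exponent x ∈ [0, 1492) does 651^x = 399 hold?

425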